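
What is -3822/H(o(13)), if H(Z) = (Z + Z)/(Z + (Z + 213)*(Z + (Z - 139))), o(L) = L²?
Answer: -11199489/13 ≈ -8.6150e+5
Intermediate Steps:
H(Z) = 2*Z/(Z + (-139 + 2*Z)*(213 + Z)) (H(Z) = (2*Z)/(Z + (213 + Z)*(Z + (-139 + Z))) = (2*Z)/(Z + (213 + Z)*(-139 + 2*Z)) = (2*Z)/(Z + (-139 + 2*Z)*(213 + Z)) = 2*Z/(Z + (-139 + 2*Z)*(213 + Z)))
-3822/H(o(13)) = -3822/(2*13²/(-29607 + 2*(13²)² + 288*13²)) = -3822/(2*169/(-29607 + 2*169² + 288*169)) = -3822/(2*169/(-29607 + 2*28561 + 48672)) = -3822/(2*169/(-29607 + 57122 + 48672)) = -3822/(2*169/76187) = -3822/(2*169*(1/76187)) = -3822/338/76187 = -3822*76187/338 = -11199489/13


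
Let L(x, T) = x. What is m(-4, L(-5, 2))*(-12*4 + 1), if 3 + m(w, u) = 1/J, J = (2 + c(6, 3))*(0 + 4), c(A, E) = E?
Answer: 2773/20 ≈ 138.65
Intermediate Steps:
J = 20 (J = (2 + 3)*(0 + 4) = 5*4 = 20)
m(w, u) = -59/20 (m(w, u) = -3 + 1/20 = -59/20)
m(-4, L(-5, 2))*(-12*4 + 1) = -59*(-12*4 + 1)/20 = -59*(-48 + 1)/20 = -59/20*(-47) = 2773/20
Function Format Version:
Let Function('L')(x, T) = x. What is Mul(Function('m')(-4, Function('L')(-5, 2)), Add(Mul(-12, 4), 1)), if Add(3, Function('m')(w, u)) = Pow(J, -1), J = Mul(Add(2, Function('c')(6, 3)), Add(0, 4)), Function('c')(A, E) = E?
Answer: Rational(2773, 20) ≈ 138.65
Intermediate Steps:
J = 20 (J = Mul(Add(2, 3), Add(0, 4)) = Mul(5, 4) = 20)
Function('m')(w, u) = Rational(-59, 20) (Function('m')(w, u) = Add(-3, Pow(20, -1)) = Add(-3, Rational(1, 20)) = Rational(-59, 20))
Mul(Function('m')(-4, Function('L')(-5, 2)), Add(Mul(-12, 4), 1)) = Mul(Rational(-59, 20), Add(Mul(-12, 4), 1)) = Mul(Rational(-59, 20), Add(-48, 1)) = Mul(Rational(-59, 20), -47) = Rational(2773, 20)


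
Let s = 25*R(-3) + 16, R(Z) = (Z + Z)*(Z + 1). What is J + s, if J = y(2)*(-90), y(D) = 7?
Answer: -314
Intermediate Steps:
R(Z) = 2*Z*(1 + Z) (R(Z) = (2*Z)*(1 + Z) = 2*Z*(1 + Z))
J = -630 (J = 7*(-90) = -630)
s = 316 (s = 25*(2*(-3)*(1 - 3)) + 16 = 25*(2*(-3)*(-2)) + 16 = 25*12 + 16 = 300 + 16 = 316)
J + s = -630 + 316 = -314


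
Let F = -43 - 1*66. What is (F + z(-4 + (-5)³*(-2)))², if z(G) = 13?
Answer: 9216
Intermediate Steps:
F = -109 (F = -43 - 66 = -109)
(F + z(-4 + (-5)³*(-2)))² = (-109 + 13)² = (-96)² = 9216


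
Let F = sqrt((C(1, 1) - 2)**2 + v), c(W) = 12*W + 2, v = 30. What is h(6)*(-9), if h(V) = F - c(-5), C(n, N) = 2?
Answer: -522 - 9*sqrt(30) ≈ -571.29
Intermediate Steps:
c(W) = 2 + 12*W
F = sqrt(30) (F = sqrt((2 - 2)**2 + 30) = sqrt(0**2 + 30) = sqrt(0 + 30) = sqrt(30) ≈ 5.4772)
h(V) = 58 + sqrt(30) (h(V) = sqrt(30) - (2 + 12*(-5)) = sqrt(30) - (2 - 60) = sqrt(30) - 1*(-58) = sqrt(30) + 58 = 58 + sqrt(30))
h(6)*(-9) = (58 + sqrt(30))*(-9) = -522 - 9*sqrt(30)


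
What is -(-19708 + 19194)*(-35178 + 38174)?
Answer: 1539944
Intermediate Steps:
-(-19708 + 19194)*(-35178 + 38174) = -(-514)*2996 = -1*(-1539944) = 1539944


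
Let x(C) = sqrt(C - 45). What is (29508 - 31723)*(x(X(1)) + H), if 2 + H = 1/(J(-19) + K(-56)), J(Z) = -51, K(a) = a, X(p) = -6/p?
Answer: 476225/107 - 2215*I*sqrt(51) ≈ 4450.7 - 15818.0*I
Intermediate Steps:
x(C) = sqrt(-45 + C)
H = -215/107 (H = -2 + 1/(-51 - 56) = -2 + 1/(-107) = -2 - 1/107 = -215/107 ≈ -2.0093)
(29508 - 31723)*(x(X(1)) + H) = (29508 - 31723)*(sqrt(-45 - 6/1) - 215/107) = -2215*(sqrt(-45 - 6*1) - 215/107) = -2215*(sqrt(-45 - 6) - 215/107) = -2215*(sqrt(-51) - 215/107) = -2215*(I*sqrt(51) - 215/107) = -2215*(-215/107 + I*sqrt(51)) = 476225/107 - 2215*I*sqrt(51)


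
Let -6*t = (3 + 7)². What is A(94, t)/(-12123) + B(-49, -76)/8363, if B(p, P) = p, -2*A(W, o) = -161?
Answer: -2534497/202769298 ≈ -0.012499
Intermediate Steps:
t = -50/3 (t = -(3 + 7)²/6 = -⅙*10² = -⅙*100 = -50/3 ≈ -16.667)
A(W, o) = 161/2 (A(W, o) = -½*(-161) = 161/2)
A(94, t)/(-12123) + B(-49, -76)/8363 = (161/2)/(-12123) - 49/8363 = (161/2)*(-1/12123) - 49*1/8363 = -161/24246 - 49/8363 = -2534497/202769298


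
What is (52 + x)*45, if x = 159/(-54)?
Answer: 4415/2 ≈ 2207.5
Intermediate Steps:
x = -53/18 (x = 159*(-1/54) = -53/18 ≈ -2.9444)
(52 + x)*45 = (52 - 53/18)*45 = (883/18)*45 = 4415/2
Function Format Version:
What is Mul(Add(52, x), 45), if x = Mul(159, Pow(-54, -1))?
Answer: Rational(4415, 2) ≈ 2207.5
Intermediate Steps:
x = Rational(-53, 18) (x = Mul(159, Rational(-1, 54)) = Rational(-53, 18) ≈ -2.9444)
Mul(Add(52, x), 45) = Mul(Add(52, Rational(-53, 18)), 45) = Mul(Rational(883, 18), 45) = Rational(4415, 2)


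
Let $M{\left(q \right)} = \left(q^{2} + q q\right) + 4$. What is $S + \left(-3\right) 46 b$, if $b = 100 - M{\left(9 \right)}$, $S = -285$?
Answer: $8823$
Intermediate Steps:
$M{\left(q \right)} = 4 + 2 q^{2}$ ($M{\left(q \right)} = \left(q^{2} + q^{2}\right) + 4 = 2 q^{2} + 4 = 4 + 2 q^{2}$)
$b = -66$ ($b = 100 - \left(4 + 2 \cdot 9^{2}\right) = 100 - \left(4 + 2 \cdot 81\right) = 100 - \left(4 + 162\right) = 100 - 166 = -66$)
$S + \left(-3\right) 46 b = -285 + \left(-3\right) 46 \left(-66\right) = -285 - -9108 = -285 + 9108 = 8823$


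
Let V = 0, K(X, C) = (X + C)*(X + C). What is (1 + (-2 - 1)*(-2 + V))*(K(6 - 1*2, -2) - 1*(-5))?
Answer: 63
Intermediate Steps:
K(X, C) = (C + X)**2 (K(X, C) = (C + X)*(C + X) = (C + X)**2)
(1 + (-2 - 1)*(-2 + V))*(K(6 - 1*2, -2) - 1*(-5)) = (1 + (-2 - 1)*(-2 + 0))*((-2 + (6 - 1*2))**2 - 1*(-5)) = (1 - 3*(-2))*((-2 + (6 - 2))**2 + 5) = (1 + 6)*((-2 + 4)**2 + 5) = 7*(2**2 + 5) = 7*(4 + 5) = 7*9 = 63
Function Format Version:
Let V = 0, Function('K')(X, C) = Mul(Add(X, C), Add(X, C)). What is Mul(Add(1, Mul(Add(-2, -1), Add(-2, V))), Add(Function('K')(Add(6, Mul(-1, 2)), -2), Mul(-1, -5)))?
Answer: 63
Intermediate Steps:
Function('K')(X, C) = Pow(Add(C, X), 2) (Function('K')(X, C) = Mul(Add(C, X), Add(C, X)) = Pow(Add(C, X), 2))
Mul(Add(1, Mul(Add(-2, -1), Add(-2, V))), Add(Function('K')(Add(6, Mul(-1, 2)), -2), Mul(-1, -5))) = Mul(Add(1, Mul(Add(-2, -1), Add(-2, 0))), Add(Pow(Add(-2, Add(6, Mul(-1, 2))), 2), Mul(-1, -5))) = Mul(Add(1, Mul(-3, -2)), Add(Pow(Add(-2, Add(6, -2)), 2), 5)) = Mul(Add(1, 6), Add(Pow(Add(-2, 4), 2), 5)) = Mul(7, Add(Pow(2, 2), 5)) = Mul(7, Add(4, 5)) = Mul(7, 9) = 63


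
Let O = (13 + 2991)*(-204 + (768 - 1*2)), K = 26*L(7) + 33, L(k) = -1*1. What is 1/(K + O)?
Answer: 1/1688255 ≈ 5.9233e-7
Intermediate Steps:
L(k) = -1
K = 7 (K = 26*(-1) + 33 = -26 + 33 = 7)
O = 1688248 (O = 3004*(-204 + (768 - 2)) = 3004*(-204 + 766) = 3004*562 = 1688248)
1/(K + O) = 1/(7 + 1688248) = 1/1688255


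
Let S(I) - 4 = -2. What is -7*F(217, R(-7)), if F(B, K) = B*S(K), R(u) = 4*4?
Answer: -3038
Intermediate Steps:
R(u) = 16
S(I) = 2 (S(I) = 4 - 2 = 2)
F(B, K) = 2*B (F(B, K) = B*2 = 2*B)
-7*F(217, R(-7)) = -14*217 = -7*434 = -3038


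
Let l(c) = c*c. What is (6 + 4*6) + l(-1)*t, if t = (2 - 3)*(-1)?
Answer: 31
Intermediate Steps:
l(c) = c²
t = 1 (t = -1*(-1) = 1)
(6 + 4*6) + l(-1)*t = (6 + 4*6) + (-1)²*1 = (6 + 24) + 1*1 = 30 + 1 = 31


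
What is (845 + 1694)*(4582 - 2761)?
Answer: 4623519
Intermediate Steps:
(845 + 1694)*(4582 - 2761) = 2539*1821 = 4623519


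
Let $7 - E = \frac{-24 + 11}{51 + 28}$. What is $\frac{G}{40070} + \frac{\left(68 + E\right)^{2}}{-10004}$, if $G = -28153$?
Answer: $- \frac{792648372643}{625442251870} \approx -1.2673$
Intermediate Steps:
$E = \frac{566}{79}$ ($E = 7 - \frac{-24 + 11}{51 + 28} = 7 - - \frac{13}{79} = 7 + \frac{13}{79} = \frac{566}{79} \approx 7.1646$)
$\frac{G}{40070} + \frac{\left(68 + E\right)^{2}}{-10004} = - \frac{28153}{40070} + \frac{\left(68 + \frac{566}{79}\right)^{2}}{-10004} = \left(-28153\right) \frac{1}{40070} + \left(\frac{5938}{79}\right)^{2} \left(- \frac{1}{10004}\right) = - \frac{28153}{40070} + \frac{35259844}{6241} \left(- \frac{1}{10004}\right) = - \frac{28153}{40070} - \frac{8814961}{15608741} = - \frac{792648372643}{625442251870}$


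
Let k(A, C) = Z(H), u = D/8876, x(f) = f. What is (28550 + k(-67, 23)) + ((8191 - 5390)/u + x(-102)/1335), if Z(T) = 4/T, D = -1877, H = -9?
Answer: 115046413948/7517385 ≈ 15304.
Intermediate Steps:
u = -1877/8876 ≈ -0.21147
k(A, C) = -4/9 (k(A, C) = 4/(-9) = 4*(-⅑) = -4/9)
(28550 + k(-67, 23)) + ((8191 - 5390)/u + x(-102)/1335) = (28550 - 4/9) + ((8191 - 5390)/(-1877/8876) - 102/1335) = 256946/9 + (2801*(-8876/1877) - 102*1/1335) = 256946/9 + (-24861676/1877 - 34/445) = 256946/9 - 11063509638/835265 = 115046413948/7517385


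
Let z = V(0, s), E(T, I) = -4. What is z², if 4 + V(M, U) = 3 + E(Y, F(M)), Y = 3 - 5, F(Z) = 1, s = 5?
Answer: 25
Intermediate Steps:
Y = -2
V(M, U) = -5 (V(M, U) = -4 + (3 - 4) = -4 - 1 = -5)
z = -5
z² = (-5)² = 25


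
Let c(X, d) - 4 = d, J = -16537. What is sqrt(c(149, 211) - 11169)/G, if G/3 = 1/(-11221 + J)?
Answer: -27758*I*sqrt(10954)/3 ≈ -9.684e+5*I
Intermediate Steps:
c(X, d) = 4 + d
G = -3/27758 (G = 3/(-11221 - 16537) = 3/(-27758) = 3*(-1/27758) = -3/27758 ≈ -0.00010808)
sqrt(c(149, 211) - 11169)/G = sqrt((4 + 211) - 11169)/(-3/27758) = sqrt(215 - 11169)*(-27758/3) = sqrt(-10954)*(-27758/3) = (I*sqrt(10954))*(-27758/3) = -27758*I*sqrt(10954)/3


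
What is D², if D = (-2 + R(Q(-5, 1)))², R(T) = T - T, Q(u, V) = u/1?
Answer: 16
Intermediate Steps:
Q(u, V) = u (Q(u, V) = u*1 = u)
R(T) = 0
D = 4 (D = (-2 + 0)² = (-2)² = 4)
D² = 4² = 16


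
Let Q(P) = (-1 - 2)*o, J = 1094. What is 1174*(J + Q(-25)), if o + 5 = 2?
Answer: 1294922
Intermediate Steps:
o = -3 (o = -5 + 2 = -3)
Q(P) = 9 (Q(P) = (-1 - 2)*(-3) = -3*(-3) = 9)
1174*(J + Q(-25)) = 1174*(1094 + 9) = 1174*1103 = 1294922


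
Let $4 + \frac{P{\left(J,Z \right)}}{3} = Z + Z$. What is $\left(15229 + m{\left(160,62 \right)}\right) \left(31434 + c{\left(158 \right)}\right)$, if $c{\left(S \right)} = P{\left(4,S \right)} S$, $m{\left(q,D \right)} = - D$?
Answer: $2719776774$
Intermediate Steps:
$P{\left(J,Z \right)} = -12 + 6 Z$ ($P{\left(J,Z \right)} = -12 + 3 \left(Z + Z\right) = -12 + 3 \cdot 2 Z = -12 + 6 Z$)
$c{\left(S \right)} = S \left(-12 + 6 S\right)$ ($c{\left(S \right)} = \left(-12 + 6 S\right) S = S \left(-12 + 6 S\right)$)
$\left(15229 + m{\left(160,62 \right)}\right) \left(31434 + c{\left(158 \right)}\right) = \left(15229 - 62\right) \left(31434 + 6 \cdot 158 \left(-2 + 158\right)\right) = \left(15229 - 62\right) \left(31434 + 6 \cdot 158 \cdot 156\right) = 15167 \left(31434 + 147888\right) = 15167 \cdot 179322 = 2719776774$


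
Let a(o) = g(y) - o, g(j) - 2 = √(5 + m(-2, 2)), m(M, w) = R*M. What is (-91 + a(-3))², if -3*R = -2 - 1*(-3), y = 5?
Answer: (258 - √51)²/9 ≈ 6992.2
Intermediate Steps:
R = -⅓ (R = -(-2 - 1*(-3))/3 = -(-2 + 3)/3 = -⅓*1 = -⅓ ≈ -0.33333)
m(M, w) = -M/3
g(j) = 2 + √51/3 (g(j) = 2 + √(5 - ⅓*(-2)) = 2 + √(5 + ⅔) = 2 + √(17/3) = 2 + √51/3)
a(o) = 2 - o + √51/3 (a(o) = (2 + √51/3) - o = 2 - o + √51/3)
(-91 + a(-3))² = (-91 + (2 - 1*(-3) + √51/3))² = (-91 + (2 + 3 + √51/3))² = (-91 + (5 + √51/3))² = (-86 + √51/3)²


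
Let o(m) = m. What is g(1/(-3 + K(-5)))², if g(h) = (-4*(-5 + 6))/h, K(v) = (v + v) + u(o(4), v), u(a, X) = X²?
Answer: 2304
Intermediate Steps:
K(v) = v² + 2*v (K(v) = (v + v) + v² = 2*v + v² = v² + 2*v)
g(h) = -4/h (g(h) = (-4*1)/h = -4/h)
g(1/(-3 + K(-5)))² = (-(-12 - 20*(2 - 5)))² = (-4/(1/(-3 - 5*(-3))))² = (-4/(1/(-3 + 15)))² = (-4/(1/12))² = (-4/1/12)² = (-4*12)² = (-48)² = 2304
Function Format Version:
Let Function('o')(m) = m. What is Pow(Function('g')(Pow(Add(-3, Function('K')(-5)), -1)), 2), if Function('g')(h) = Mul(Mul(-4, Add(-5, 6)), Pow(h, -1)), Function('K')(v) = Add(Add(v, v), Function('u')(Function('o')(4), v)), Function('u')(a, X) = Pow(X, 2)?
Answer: 2304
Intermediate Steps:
Function('K')(v) = Add(Pow(v, 2), Mul(2, v)) (Function('K')(v) = Add(Add(v, v), Pow(v, 2)) = Add(Mul(2, v), Pow(v, 2)) = Add(Pow(v, 2), Mul(2, v)))
Function('g')(h) = Mul(-4, Pow(h, -1)) (Function('g')(h) = Mul(Mul(-4, 1), Pow(h, -1)) = Mul(-4, Pow(h, -1)))
Pow(Function('g')(Pow(Add(-3, Function('K')(-5)), -1)), 2) = Pow(Mul(-4, Pow(Pow(Add(-3, Mul(-5, Add(2, -5))), -1), -1)), 2) = Pow(Mul(-4, Pow(Pow(Add(-3, Mul(-5, -3)), -1), -1)), 2) = Pow(Mul(-4, Pow(Pow(Add(-3, 15), -1), -1)), 2) = Pow(Mul(-4, Pow(Pow(12, -1), -1)), 2) = Pow(Mul(-4, Pow(Rational(1, 12), -1)), 2) = Pow(Mul(-4, 12), 2) = Pow(-48, 2) = 2304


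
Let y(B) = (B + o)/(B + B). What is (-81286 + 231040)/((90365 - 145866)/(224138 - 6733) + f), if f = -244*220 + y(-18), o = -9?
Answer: -130229073480/46680771389 ≈ -2.7898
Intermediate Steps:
y(B) = (-9 + B)/(2*B) (y(B) = (B - 9)/(B + B) = (-9 + B)/((2*B)) = (-9 + B)*(1/(2*B)) = (-9 + B)/(2*B))
f = -214717/4 (f = -244*220 + (1/2)*(-9 - 18)/(-18) = -53680 + (1/2)*(-1/18)*(-27) = -53680 + 3/4 = -214717/4 ≈ -53679.)
(-81286 + 231040)/((90365 - 145866)/(224138 - 6733) + f) = (-81286 + 231040)/((90365 - 145866)/(224138 - 6733) - 214717/4) = 149754/(-55501/217405 - 214717/4) = 149754/(-46680771389/869620) = 149754*(-869620/46680771389) = -130229073480/46680771389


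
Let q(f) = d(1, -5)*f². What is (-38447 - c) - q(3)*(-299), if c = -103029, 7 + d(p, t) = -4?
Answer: 34981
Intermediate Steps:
d(p, t) = -11 (d(p, t) = -7 - 4 = -11)
q(f) = -11*f²
(-38447 - c) - q(3)*(-299) = (-38447 - 1*(-103029)) - (-11*3²)*(-299) = (-38447 + 103029) - (-11*9)*(-299) = 64582 - (-99)*(-299) = 64582 - 1*29601 = 64582 - 29601 = 34981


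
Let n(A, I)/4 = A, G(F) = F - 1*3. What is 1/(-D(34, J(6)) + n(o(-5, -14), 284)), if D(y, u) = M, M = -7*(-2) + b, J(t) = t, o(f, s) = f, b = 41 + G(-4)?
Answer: -1/68 ≈ -0.014706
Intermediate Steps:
G(F) = -3 + F (G(F) = F - 3 = -3 + F)
b = 34 (b = 41 + (-3 - 4) = 41 - 7 = 34)
n(A, I) = 4*A
M = 48 (M = -7*(-2) + 34 = 14 + 34 = 48)
D(y, u) = 48
1/(-D(34, J(6)) + n(o(-5, -14), 284)) = 1/(-1*48 + 4*(-5)) = 1/(-48 - 20) = 1/(-68) = -1/68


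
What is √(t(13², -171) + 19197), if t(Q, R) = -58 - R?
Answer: √19310 ≈ 138.96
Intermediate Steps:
√(t(13², -171) + 19197) = √((-58 - 1*(-171)) + 19197) = √((-58 + 171) + 19197) = √(113 + 19197) = √19310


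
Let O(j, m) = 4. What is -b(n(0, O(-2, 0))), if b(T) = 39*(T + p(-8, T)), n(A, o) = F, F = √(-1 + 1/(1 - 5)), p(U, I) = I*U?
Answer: 273*I*√5/2 ≈ 305.22*I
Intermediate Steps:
F = I*√5/2 (F = √(-1 + 1/(-4)) = √(-1 - ¼) = √(-5/4) = I*√5/2 ≈ 1.118*I)
n(A, o) = I*√5/2
b(T) = -273*T (b(T) = 39*(T + T*(-8)) = 39*(T - 8*T) = 39*(-7*T) = -273*T)
-b(n(0, O(-2, 0))) = -(-273)*I*√5/2 = 273*I*√5/2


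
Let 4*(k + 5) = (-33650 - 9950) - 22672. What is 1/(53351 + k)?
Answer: 1/36778 ≈ 2.7190e-5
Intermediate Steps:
k = -16573 (k = -5 + ((-33650 - 9950) - 22672)/4 = -5 + (-43600 - 22672)/4 = -5 + (¼)*(-66272) = -5 - 16568 = -16573)
1/(53351 + k) = 1/(53351 - 16573) = 1/36778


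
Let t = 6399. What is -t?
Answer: -6399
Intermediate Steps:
-t = -1*6399 = -6399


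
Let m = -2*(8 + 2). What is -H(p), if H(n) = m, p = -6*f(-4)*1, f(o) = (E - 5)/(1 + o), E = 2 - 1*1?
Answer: 20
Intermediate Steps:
E = 1 (E = 2 - 1 = 1)
f(o) = -4/(1 + o) (f(o) = (1 - 5)/(1 + o) = -4/(1 + o))
m = -20 (m = -2*10 = -20)
p = -8 (p = -(-24)/(1 - 4)*1 = -(-24)/(-3)*1 = -(-24)*(-1)/3*1 = -6*4/3*1 = -8*1 = -8)
H(n) = -20
-H(p) = -1*(-20) = 20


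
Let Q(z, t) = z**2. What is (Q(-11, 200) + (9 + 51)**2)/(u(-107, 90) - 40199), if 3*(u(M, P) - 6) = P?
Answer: -3721/40163 ≈ -0.092647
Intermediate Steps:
u(M, P) = 6 + P/3
(Q(-11, 200) + (9 + 51)**2)/(u(-107, 90) - 40199) = ((-11)**2 + (9 + 51)**2)/((6 + (1/3)*90) - 40199) = (121 + 60**2)/((6 + 30) - 40199) = (121 + 3600)/(36 - 40199) = 3721/(-40163) = 3721*(-1/40163) = -3721/40163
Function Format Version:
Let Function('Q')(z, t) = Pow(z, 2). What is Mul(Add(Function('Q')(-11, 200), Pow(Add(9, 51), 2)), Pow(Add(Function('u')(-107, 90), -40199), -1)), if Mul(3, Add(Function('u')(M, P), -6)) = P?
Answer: Rational(-3721, 40163) ≈ -0.092647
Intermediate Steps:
Function('u')(M, P) = Add(6, Mul(Rational(1, 3), P))
Mul(Add(Function('Q')(-11, 200), Pow(Add(9, 51), 2)), Pow(Add(Function('u')(-107, 90), -40199), -1)) = Mul(Add(Pow(-11, 2), Pow(Add(9, 51), 2)), Pow(Add(Add(6, Mul(Rational(1, 3), 90)), -40199), -1)) = Mul(Add(121, Pow(60, 2)), Pow(Add(Add(6, 30), -40199), -1)) = Mul(Add(121, 3600), Pow(Add(36, -40199), -1)) = Mul(3721, Pow(-40163, -1)) = Mul(3721, Rational(-1, 40163)) = Rational(-3721, 40163)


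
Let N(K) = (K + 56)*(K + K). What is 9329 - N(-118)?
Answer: -5303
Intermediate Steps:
N(K) = 2*K*(56 + K) (N(K) = (56 + K)*(2*K) = 2*K*(56 + K))
9329 - N(-118) = 9329 - 2*(-118)*(56 - 118) = 9329 - 2*(-118)*(-62) = 9329 - 1*14632 = 9329 - 14632 = -5303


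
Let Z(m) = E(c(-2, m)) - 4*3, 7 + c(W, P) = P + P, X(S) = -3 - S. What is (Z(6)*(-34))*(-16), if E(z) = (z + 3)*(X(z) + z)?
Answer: -19584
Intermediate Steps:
c(W, P) = -7 + 2*P (c(W, P) = -7 + (P + P) = -7 + 2*P)
E(z) = -9 - 3*z (E(z) = (z + 3)*((-3 - z) + z) = (3 + z)*(-3) = -9 - 3*z)
Z(m) = -6*m (Z(m) = (-9 - 3*(-7 + 2*m)) - 4*3 = (-9 + (21 - 6*m)) - 12 = (12 - 6*m) - 12 = -6*m)
(Z(6)*(-34))*(-16) = (-6*6*(-34))*(-16) = -36*(-34)*(-16) = 1224*(-16) = -19584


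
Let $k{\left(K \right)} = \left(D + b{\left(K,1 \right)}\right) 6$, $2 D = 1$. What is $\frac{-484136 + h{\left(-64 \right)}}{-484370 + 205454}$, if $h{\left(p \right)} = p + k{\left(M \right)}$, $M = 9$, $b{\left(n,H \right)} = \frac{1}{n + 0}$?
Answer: $\frac{1452589}{836748} \approx 1.736$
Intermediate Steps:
$b{\left(n,H \right)} = \frac{1}{n}$
$D = \frac{1}{2}$ ($D = \frac{1}{2} \cdot 1 = \frac{1}{2} \approx 0.5$)
$k{\left(K \right)} = 3 + \frac{6}{K}$ ($k{\left(K \right)} = \left(\frac{1}{2} + \frac{1}{K}\right) 6 = 3 + \frac{6}{K}$)
$h{\left(p \right)} = \frac{11}{3} + p$ ($h{\left(p \right)} = p + \left(3 + \frac{6}{9}\right) = p + \left(3 + 6 \cdot \frac{1}{9}\right) = p + \left(3 + \frac{2}{3}\right) = p + \frac{11}{3} = \frac{11}{3} + p$)
$\frac{-484136 + h{\left(-64 \right)}}{-484370 + 205454} = \frac{-484136 + \left(\frac{11}{3} - 64\right)}{-484370 + 205454} = \frac{-484136 - \frac{181}{3}}{-278916} = \left(- \frac{1452589}{3}\right) \left(- \frac{1}{278916}\right) = \frac{1452589}{836748}$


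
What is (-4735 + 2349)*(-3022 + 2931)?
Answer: 217126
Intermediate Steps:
(-4735 + 2349)*(-3022 + 2931) = -2386*(-91) = 217126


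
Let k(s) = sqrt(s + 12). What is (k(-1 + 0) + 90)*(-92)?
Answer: -8280 - 92*sqrt(11) ≈ -8585.1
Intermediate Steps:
k(s) = sqrt(12 + s)
(k(-1 + 0) + 90)*(-92) = (sqrt(12 + (-1 + 0)) + 90)*(-92) = (sqrt(12 - 1) + 90)*(-92) = (sqrt(11) + 90)*(-92) = (90 + sqrt(11))*(-92) = -8280 - 92*sqrt(11)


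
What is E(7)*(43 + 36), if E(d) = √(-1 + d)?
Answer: 79*√6 ≈ 193.51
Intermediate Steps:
E(7)*(43 + 36) = √(-1 + 7)*(43 + 36) = √6*79 = 79*√6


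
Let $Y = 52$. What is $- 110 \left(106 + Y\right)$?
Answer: $-17380$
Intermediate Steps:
$- 110 \left(106 + Y\right) = - 110 \left(106 + 52\right) = \left(-110\right) 158 = -17380$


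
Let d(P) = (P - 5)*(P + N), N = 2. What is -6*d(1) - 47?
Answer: 25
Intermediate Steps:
d(P) = (-5 + P)*(2 + P) (d(P) = (P - 5)*(P + 2) = (-5 + P)*(2 + P))
-6*d(1) - 47 = -6*(-10 + 1² - 3*1) - 47 = -6*(-10 + 1 - 3) - 47 = -6*(-12) - 47 = 72 - 47 = 25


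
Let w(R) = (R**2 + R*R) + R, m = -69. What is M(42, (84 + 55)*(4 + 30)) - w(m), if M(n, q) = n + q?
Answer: -4685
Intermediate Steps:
w(R) = R + 2*R**2 (w(R) = (R**2 + R**2) + R = 2*R**2 + R = R + 2*R**2)
M(42, (84 + 55)*(4 + 30)) - w(m) = (42 + (84 + 55)*(4 + 30)) - (-69)*(1 + 2*(-69)) = (42 + 139*34) - (-69)*(1 - 138) = (42 + 4726) - (-69)*(-137) = 4768 - 1*9453 = 4768 - 9453 = -4685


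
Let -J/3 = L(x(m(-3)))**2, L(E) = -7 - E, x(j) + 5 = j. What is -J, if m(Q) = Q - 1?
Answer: 12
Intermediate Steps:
m(Q) = -1 + Q
x(j) = -5 + j
J = -12 (J = -3*(-7 - (-5 + (-1 - 3)))**2 = -3*(-7 - (-5 - 4))**2 = -3*(-7 - 1*(-9))**2 = -3*(-7 + 9)**2 = -3*2**2 = -3*4 = -12)
-J = -1*(-12) = 12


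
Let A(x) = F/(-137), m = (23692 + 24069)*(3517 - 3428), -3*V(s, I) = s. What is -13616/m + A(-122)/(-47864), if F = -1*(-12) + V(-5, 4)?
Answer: -267681088175/83620782963816 ≈ -0.0032011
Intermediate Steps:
V(s, I) = -s/3
m = 4250729 (m = 47761*89 = 4250729)
F = 41/3 (F = -1*(-12) - ⅓*(-5) = 12 + 5/3 = 41/3 ≈ 13.667)
A(x) = -41/411 (A(x) = (41/3)/(-137) = (41/3)*(-1/137) = -41/411)
-13616/m + A(-122)/(-47864) = -13616/4250729 - 41/411/(-47864) = -13616*1/4250729 - 41/411*(-1/47864) = -13616/4250729 + 41/19672104 = -267681088175/83620782963816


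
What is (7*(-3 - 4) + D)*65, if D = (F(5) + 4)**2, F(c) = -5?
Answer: -3120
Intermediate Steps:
D = 1 (D = (-5 + 4)**2 = (-1)**2 = 1)
(7*(-3 - 4) + D)*65 = (7*(-3 - 4) + 1)*65 = (7*(-7) + 1)*65 = (-49 + 1)*65 = -48*65 = -3120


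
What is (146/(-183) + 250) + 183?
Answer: 79093/183 ≈ 432.20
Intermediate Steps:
(146/(-183) + 250) + 183 = (146*(-1/183) + 250) + 183 = (-146/183 + 250) + 183 = 45604/183 + 183 = 79093/183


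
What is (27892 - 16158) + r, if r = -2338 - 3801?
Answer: 5595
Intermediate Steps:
r = -6139
(27892 - 16158) + r = (27892 - 16158) - 6139 = 11734 - 6139 = 5595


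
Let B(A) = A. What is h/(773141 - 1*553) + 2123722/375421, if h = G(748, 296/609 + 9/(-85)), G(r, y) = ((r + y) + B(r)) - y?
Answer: 410330940588/72511439887 ≈ 5.6588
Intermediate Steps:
G(r, y) = 2*r (G(r, y) = ((r + y) + r) - y = (y + 2*r) - y = 2*r)
h = 1496 (h = 2*748 = 1496)
h/(773141 - 1*553) + 2123722/375421 = 1496/(773141 - 1*553) + 2123722/375421 = 1496/(773141 - 553) + 2123722*(1/375421) = 1496/772588 + 2123722/375421 = 1496*(1/772588) + 2123722/375421 = 374/193147 + 2123722/375421 = 410330940588/72511439887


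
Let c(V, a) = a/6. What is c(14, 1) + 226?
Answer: 1357/6 ≈ 226.17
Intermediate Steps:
c(V, a) = a/6 (c(V, a) = a*(⅙) = a/6)
c(14, 1) + 226 = (⅙)*1 + 226 = ⅙ + 226 = 1357/6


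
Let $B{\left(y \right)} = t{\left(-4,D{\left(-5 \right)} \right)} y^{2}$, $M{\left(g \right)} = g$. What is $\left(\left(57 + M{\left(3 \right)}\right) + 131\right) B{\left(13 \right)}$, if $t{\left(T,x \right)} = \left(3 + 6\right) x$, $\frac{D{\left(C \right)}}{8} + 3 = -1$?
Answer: $-9296352$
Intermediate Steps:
$D{\left(C \right)} = -32$ ($D{\left(C \right)} = -24 + 8 \left(-1\right) = -24 - 8 = -32$)
$t{\left(T,x \right)} = 9 x$
$B{\left(y \right)} = - 288 y^{2}$ ($B{\left(y \right)} = 9 \left(-32\right) y^{2} = - 288 y^{2}$)
$\left(\left(57 + M{\left(3 \right)}\right) + 131\right) B{\left(13 \right)} = \left(\left(57 + 3\right) + 131\right) \left(- 288 \cdot 13^{2}\right) = \left(60 + 131\right) \left(\left(-288\right) 169\right) = 191 \left(-48672\right) = -9296352$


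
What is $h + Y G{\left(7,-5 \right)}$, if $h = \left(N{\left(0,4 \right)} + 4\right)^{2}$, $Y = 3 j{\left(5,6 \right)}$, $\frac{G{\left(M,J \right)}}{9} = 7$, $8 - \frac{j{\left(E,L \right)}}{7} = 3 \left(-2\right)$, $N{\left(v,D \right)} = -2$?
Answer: $18526$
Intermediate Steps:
$j{\left(E,L \right)} = 98$ ($j{\left(E,L \right)} = 56 - 7 \cdot 3 \left(-2\right) = 56 - -42 = 56 + 42 = 98$)
$G{\left(M,J \right)} = 63$ ($G{\left(M,J \right)} = 9 \cdot 7 = 63$)
$Y = 294$ ($Y = 3 \cdot 98 = 294$)
$h = 4$ ($h = \left(-2 + 4\right)^{2} = 2^{2} = 4$)
$h + Y G{\left(7,-5 \right)} = 4 + 294 \cdot 63 = 4 + 18522 = 18526$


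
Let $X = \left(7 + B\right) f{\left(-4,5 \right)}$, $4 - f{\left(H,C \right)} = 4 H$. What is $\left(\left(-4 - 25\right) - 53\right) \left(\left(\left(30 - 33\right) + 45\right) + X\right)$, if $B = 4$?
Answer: $-21484$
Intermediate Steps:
$f{\left(H,C \right)} = 4 - 4 H$
$X = 220$ ($X = \left(7 + 4\right) \left(4 - -16\right) = 11 \left(4 + 16\right) = 11 \cdot 20 = 220$)
$\left(\left(-4 - 25\right) - 53\right) \left(\left(\left(30 - 33\right) + 45\right) + X\right) = \left(\left(-4 - 25\right) - 53\right) \left(\left(\left(30 - 33\right) + 45\right) + 220\right) = \left(-29 - 53\right) \left(\left(-3 + 45\right) + 220\right) = - 82 \left(42 + 220\right) = \left(-82\right) 262 = -21484$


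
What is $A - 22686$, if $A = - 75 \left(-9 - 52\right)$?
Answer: $-18111$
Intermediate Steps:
$A = 4575$ ($A = - 75 \left(-9 - 52\right) = \left(-75\right) \left(-61\right) = 4575$)
$A - 22686 = 4575 - 22686 = -18111$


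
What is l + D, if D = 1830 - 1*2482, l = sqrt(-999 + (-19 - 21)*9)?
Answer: -652 + 3*I*sqrt(151) ≈ -652.0 + 36.865*I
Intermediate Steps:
l = 3*I*sqrt(151) (l = sqrt(-999 - 40*9) = sqrt(-999 - 360) = sqrt(-1359) = 3*I*sqrt(151) ≈ 36.865*I)
D = -652 (D = 1830 - 2482 = -652)
l + D = 3*I*sqrt(151) - 652 = -652 + 3*I*sqrt(151)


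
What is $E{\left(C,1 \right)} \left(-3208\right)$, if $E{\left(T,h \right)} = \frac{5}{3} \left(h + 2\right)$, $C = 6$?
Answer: $-16040$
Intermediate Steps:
$E{\left(T,h \right)} = \frac{10}{3} + \frac{5 h}{3}$ ($E{\left(T,h \right)} = 5 \cdot \frac{1}{3} \left(2 + h\right) = \frac{5 \left(2 + h\right)}{3} = \frac{10}{3} + \frac{5 h}{3}$)
$E{\left(C,1 \right)} \left(-3208\right) = \left(\frac{10}{3} + \frac{5}{3} \cdot 1\right) \left(-3208\right) = \left(\frac{10}{3} + \frac{5}{3}\right) \left(-3208\right) = 5 \left(-3208\right) = -16040$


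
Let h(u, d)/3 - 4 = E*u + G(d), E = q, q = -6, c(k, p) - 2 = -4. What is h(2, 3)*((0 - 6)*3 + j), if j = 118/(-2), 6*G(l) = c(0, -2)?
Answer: 1925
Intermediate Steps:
c(k, p) = -2 (c(k, p) = 2 - 4 = -2)
G(l) = -⅓ (G(l) = (⅙)*(-2) = -⅓)
E = -6
h(u, d) = 11 - 18*u (h(u, d) = 12 + 3*(-6*u - ⅓) = 12 + 3*(-⅓ - 6*u) = 12 + (-1 - 18*u) = 11 - 18*u)
j = -59 (j = 118*(-½) = -59)
h(2, 3)*((0 - 6)*3 + j) = (11 - 18*2)*((0 - 6)*3 - 59) = (11 - 36)*(-6*3 - 59) = -25*(-18 - 59) = -25*(-77) = 1925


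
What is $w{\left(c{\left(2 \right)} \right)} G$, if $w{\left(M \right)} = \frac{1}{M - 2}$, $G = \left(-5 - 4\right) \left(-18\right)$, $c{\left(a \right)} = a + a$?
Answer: $81$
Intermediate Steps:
$c{\left(a \right)} = 2 a$
$G = 162$ ($G = \left(-9\right) \left(-18\right) = 162$)
$w{\left(M \right)} = \frac{1}{-2 + M}$
$w{\left(c{\left(2 \right)} \right)} G = \frac{1}{-2 + 2 \cdot 2} \cdot 162 = \frac{1}{-2 + 4} \cdot 162 = \frac{1}{2} \cdot 162 = 81$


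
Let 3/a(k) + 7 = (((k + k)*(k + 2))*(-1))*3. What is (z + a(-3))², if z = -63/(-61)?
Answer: 1937664/2325625 ≈ 0.83318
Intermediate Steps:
z = 63/61 (z = -63*(-1/61) = 63/61 ≈ 1.0328)
a(k) = 3/(-7 - 6*k*(2 + k)) (a(k) = 3/(-7 + (((k + k)*(k + 2))*(-1))*3) = 3/(-7 + (((2*k)*(2 + k))*(-1))*3) = 3/(-7 + ((2*k*(2 + k))*(-1))*3) = 3/(-7 - 2*k*(2 + k)*3) = 3/(-7 - 6*k*(2 + k)))
(z + a(-3))² = (63/61 - 3/(7 + 6*(-3)² + 12*(-3)))² = (63/61 - 3/(7 + 6*9 - 36))² = (63/61 - 3/(7 + 54 - 36))² = (63/61 - 3/25)² = (1392/1525)² = 1937664/2325625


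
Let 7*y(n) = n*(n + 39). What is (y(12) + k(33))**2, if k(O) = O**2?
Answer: 67815225/49 ≈ 1.3840e+6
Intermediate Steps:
y(n) = n*(39 + n)/7 (y(n) = (n*(n + 39))/7 = (n*(39 + n))/7 = n*(39 + n)/7)
(y(12) + k(33))**2 = ((1/7)*12*(39 + 12) + 33**2)**2 = ((1/7)*12*51 + 1089)**2 = (612/7 + 1089)**2 = (8235/7)**2 = 67815225/49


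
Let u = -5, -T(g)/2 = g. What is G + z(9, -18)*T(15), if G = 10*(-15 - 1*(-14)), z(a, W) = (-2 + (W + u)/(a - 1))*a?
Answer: 5225/4 ≈ 1306.3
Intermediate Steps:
T(g) = -2*g
z(a, W) = a*(-2 + (-5 + W)/(-1 + a)) (z(a, W) = (-2 + (W - 5)/(a - 1))*a = (-2 + (-5 + W)/(-1 + a))*a = a*(-2 + (-5 + W)/(-1 + a)))
G = -10 (G = 10*(-15 + 14) = 10*(-1) = -10)
G + z(9, -18)*T(15) = -10 + (9*(-3 - 18 - 2*9)/(-1 + 9))*(-2*15) = -10 + (9*(-3 - 18 - 18)/8)*(-30) = -10 + (9*(⅛)*(-39))*(-30) = -10 - 351/8*(-30) = -10 + 5265/4 = 5225/4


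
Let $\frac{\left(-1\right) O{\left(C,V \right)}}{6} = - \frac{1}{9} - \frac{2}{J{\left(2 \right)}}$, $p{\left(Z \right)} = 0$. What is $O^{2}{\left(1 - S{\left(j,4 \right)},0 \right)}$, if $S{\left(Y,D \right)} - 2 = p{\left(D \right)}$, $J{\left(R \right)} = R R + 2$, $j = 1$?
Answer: $\frac{64}{9} \approx 7.1111$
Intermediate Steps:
$J{\left(R \right)} = 2 + R^{2}$ ($J{\left(R \right)} = R^{2} + 2 = 2 + R^{2}$)
$S{\left(Y,D \right)} = 2$ ($S{\left(Y,D \right)} = 2 + 0 = 2$)
$O{\left(C,V \right)} = \frac{8}{3}$ ($O{\left(C,V \right)} = - 6 \left(- \frac{1}{9} - \frac{2}{2 + 2^{2}}\right) = - 6 \left(\left(-1\right) \frac{1}{9} - \frac{2}{2 + 4}\right) = - 6 \left(- \frac{1}{9} - \frac{2}{6}\right) = - 6 \left(- \frac{1}{9} - \frac{1}{3}\right) = \left(-6\right) \left(- \frac{4}{9}\right) = \frac{8}{3}$)
$O^{2}{\left(1 - S{\left(j,4 \right)},0 \right)} = \left(\frac{8}{3}\right)^{2} = \frac{64}{9}$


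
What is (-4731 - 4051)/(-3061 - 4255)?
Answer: 4391/3658 ≈ 1.2004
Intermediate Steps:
(-4731 - 4051)/(-3061 - 4255) = -8782/(-7316) = -8782*(-1/7316) = 4391/3658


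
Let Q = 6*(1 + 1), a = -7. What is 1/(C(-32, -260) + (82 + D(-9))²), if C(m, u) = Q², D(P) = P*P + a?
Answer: 1/24480 ≈ 4.0850e-5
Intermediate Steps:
Q = 12 (Q = 6*2 = 12)
D(P) = -7 + P² (D(P) = P*P - 7 = P² - 7 = -7 + P²)
C(m, u) = 144 (C(m, u) = 12² = 144)
1/(C(-32, -260) + (82 + D(-9))²) = 1/(144 + (82 + (-7 + (-9)²))²) = 1/(144 + (82 + (-7 + 81))²) = 1/(144 + (82 + 74)²) = 1/(144 + 156²) = 1/(144 + 24336) = 1/24480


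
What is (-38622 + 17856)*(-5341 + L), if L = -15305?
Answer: 428734836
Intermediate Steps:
(-38622 + 17856)*(-5341 + L) = (-38622 + 17856)*(-5341 - 15305) = -20766*(-20646) = 428734836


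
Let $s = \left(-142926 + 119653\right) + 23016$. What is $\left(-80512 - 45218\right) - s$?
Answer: $-125473$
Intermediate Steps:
$s = -257$ ($s = -23273 + 23016 = -257$)
$\left(-80512 - 45218\right) - s = \left(-80512 - 45218\right) - -257 = -125730 + 257 = -125473$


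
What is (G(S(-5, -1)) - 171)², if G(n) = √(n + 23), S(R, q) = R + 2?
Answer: 29261 - 684*√5 ≈ 27732.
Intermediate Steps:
S(R, q) = 2 + R
G(n) = √(23 + n)
(G(S(-5, -1)) - 171)² = (√(23 + (2 - 5)) - 171)² = (√(23 - 3) - 171)² = (√20 - 171)² = (2*√5 - 171)² = (-171 + 2*√5)²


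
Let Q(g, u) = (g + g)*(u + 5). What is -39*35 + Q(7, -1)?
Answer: -1309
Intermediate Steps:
Q(g, u) = 2*g*(5 + u) (Q(g, u) = (2*g)*(5 + u) = 2*g*(5 + u))
-39*35 + Q(7, -1) = -39*35 + 2*7*(5 - 1) = -1365 + 2*7*4 = -1365 + 56 = -1309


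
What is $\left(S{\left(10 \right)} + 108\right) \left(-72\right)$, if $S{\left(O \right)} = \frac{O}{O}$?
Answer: $-7848$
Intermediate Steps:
$S{\left(O \right)} = 1$
$\left(S{\left(10 \right)} + 108\right) \left(-72\right) = \left(1 + 108\right) \left(-72\right) = 109 \left(-72\right) = -7848$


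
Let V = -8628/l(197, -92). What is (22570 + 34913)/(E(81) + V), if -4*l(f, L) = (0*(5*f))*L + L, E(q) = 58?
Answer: -1322109/7294 ≈ -181.26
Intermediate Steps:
l(f, L) = -L/4 (l(f, L) = -((0*(5*f))*L + L)/4 = -(0*L + L)/4 = -(0 + L)/4 = -L/4)
V = -8628/23 (V = -8628/((-¼*(-92))) = -8628/23 ≈ -375.13)
(22570 + 34913)/(E(81) + V) = (22570 + 34913)/(58 - 8628/23) = 57483/(-7294/23) = 57483*(-23/7294) = -1322109/7294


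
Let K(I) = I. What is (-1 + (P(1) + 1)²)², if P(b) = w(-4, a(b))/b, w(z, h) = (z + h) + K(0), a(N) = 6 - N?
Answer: 9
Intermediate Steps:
w(z, h) = h + z (w(z, h) = (z + h) + 0 = (h + z) + 0 = h + z)
P(b) = (2 - b)/b (P(b) = ((6 - b) - 4)/b = (2 - b)/b)
(-1 + (P(1) + 1)²)² = (-1 + ((2 - 1*1)/1 + 1)²)² = (-1 + (1*(2 - 1) + 1)²)² = (-1 + (1*1 + 1)²)² = (-1 + (1 + 1)²)² = (-1 + 2²)² = (-1 + 4)² = 3² = 9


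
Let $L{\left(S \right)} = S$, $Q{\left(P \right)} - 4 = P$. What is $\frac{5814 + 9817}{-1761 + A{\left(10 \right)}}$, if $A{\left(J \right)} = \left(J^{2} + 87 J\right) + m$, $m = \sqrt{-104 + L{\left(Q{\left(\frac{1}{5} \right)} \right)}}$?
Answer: $- \frac{61820605}{3128904} - \frac{15631 i \sqrt{2495}}{3128904} \approx -19.758 - 0.24953 i$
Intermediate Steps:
$Q{\left(P \right)} = 4 + P$
$m = \frac{i \sqrt{2495}}{5}$ ($m = \sqrt{-104 + \left(4 + \frac{1}{5}\right)} = \sqrt{-104 + \frac{21}{5}} = \sqrt{- \frac{499}{5}} = \frac{i \sqrt{2495}}{5} \approx 9.99 i$)
$A{\left(J \right)} = J^{2} + 87 J + \frac{i \sqrt{2495}}{5}$ ($A{\left(J \right)} = \left(J^{2} + 87 J\right) + \frac{i \sqrt{2495}}{5} = J^{2} + 87 J + \frac{i \sqrt{2495}}{5}$)
$\frac{5814 + 9817}{-1761 + A{\left(10 \right)}} = \frac{5814 + 9817}{-1761 + \left(10^{2} + 87 \cdot 10 + \frac{i \sqrt{2495}}{5}\right)} = \frac{15631}{-1761 + \left(100 + 870 + \frac{i \sqrt{2495}}{5}\right)} = \frac{15631}{-1761 + \left(970 + \frac{i \sqrt{2495}}{5}\right)} = \frac{15631}{-791 + \frac{i \sqrt{2495}}{5}}$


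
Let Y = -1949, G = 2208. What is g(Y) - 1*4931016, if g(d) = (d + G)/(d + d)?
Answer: -19221100627/3898 ≈ -4.9310e+6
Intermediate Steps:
g(d) = (2208 + d)/(2*d) (g(d) = (d + 2208)/(d + d) = (2208 + d)/((2*d)) = (2208 + d)*(1/(2*d)) = (2208 + d)/(2*d))
g(Y) - 1*4931016 = (½)*(2208 - 1949)/(-1949) - 1*4931016 = (½)*(-1/1949)*259 - 4931016 = -259/3898 - 4931016 = -19221100627/3898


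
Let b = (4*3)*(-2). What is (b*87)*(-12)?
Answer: 25056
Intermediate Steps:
b = -24 (b = 12*(-2) = -24)
(b*87)*(-12) = -24*87*(-12) = -2088*(-12) = 25056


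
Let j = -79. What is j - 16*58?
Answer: -1007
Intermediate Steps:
j - 16*58 = -79 - 16*58 = -79 - 928 = -1007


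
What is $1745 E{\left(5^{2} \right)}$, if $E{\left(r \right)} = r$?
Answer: $43625$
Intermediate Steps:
$1745 E{\left(5^{2} \right)} = 1745 \cdot 5^{2} = 1745 \cdot 25 = 43625$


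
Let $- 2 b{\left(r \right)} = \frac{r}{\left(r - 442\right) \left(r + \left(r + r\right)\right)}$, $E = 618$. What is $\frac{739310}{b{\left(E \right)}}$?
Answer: $-780711360$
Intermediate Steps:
$b{\left(r \right)} = - \frac{1}{6 \left(-442 + r\right)}$ ($b{\left(r \right)} = - \frac{r \frac{1}{\left(r - 442\right) \left(r + \left(r + r\right)\right)}}{2} = - \frac{r \frac{1}{\left(-442 + r\right) \left(r + 2 r\right)}}{2} = - \frac{r \frac{1}{\left(-442 + r\right) 3 r}}{2} = - \frac{r \frac{1}{3 r \left(-442 + r\right)}}{2} = - \frac{\frac{1}{3} \frac{1}{-442 + r}}{2} = - \frac{1}{6 \left(-442 + r\right)}$)
$\frac{739310}{b{\left(E \right)}} = \frac{739310}{\left(-1\right) \frac{1}{-2652 + 6 \cdot 618}} = \frac{739310}{\left(-1\right) \frac{1}{-2652 + 3708}} = \frac{739310}{\left(-1\right) \frac{1}{1056}} = \frac{739310}{- \frac{1}{1056}} = 739310 \left(-1056\right) = -780711360$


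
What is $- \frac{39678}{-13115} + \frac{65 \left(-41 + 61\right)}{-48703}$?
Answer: $\frac{1915388134}{638739845} \approx 2.9987$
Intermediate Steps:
$- \frac{39678}{-13115} + \frac{65 \left(-41 + 61\right)}{-48703} = \left(-39678\right) \left(- \frac{1}{13115}\right) + 65 \cdot 20 \left(- \frac{1}{48703}\right) = \frac{39678}{13115} + 1300 \left(- \frac{1}{48703}\right) = \frac{39678}{13115} - \frac{1300}{48703} = \frac{1915388134}{638739845}$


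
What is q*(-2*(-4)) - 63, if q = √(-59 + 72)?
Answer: -63 + 8*√13 ≈ -34.156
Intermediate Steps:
q = √13 ≈ 3.6056
q*(-2*(-4)) - 63 = √13*(-2*(-4)) - 63 = √13*8 - 63 = 8*√13 - 63 = -63 + 8*√13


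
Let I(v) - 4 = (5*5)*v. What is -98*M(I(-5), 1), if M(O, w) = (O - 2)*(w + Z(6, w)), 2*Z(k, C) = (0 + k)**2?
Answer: 229026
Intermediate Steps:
I(v) = 4 + 25*v (I(v) = 4 + (5*5)*v = 4 + 25*v)
Z(k, C) = k**2/2 (Z(k, C) = (0 + k)**2/2 = k**2/2)
M(O, w) = (-2 + O)*(18 + w) (M(O, w) = (O - 2)*(w + (1/2)*6**2) = (-2 + O)*(w + (1/2)*36) = (-2 + O)*(w + 18) = (-2 + O)*(18 + w))
-98*M(I(-5), 1) = -98*(-36 - 2*1 + 18*(4 + 25*(-5)) + (4 + 25*(-5))*1) = -98*(-36 - 2 + 18*(4 - 125) + (4 - 125)*1) = -98*(-36 - 2 + 18*(-121) - 121*1) = -98*(-36 - 2 - 2178 - 121) = -98*(-2337) = 229026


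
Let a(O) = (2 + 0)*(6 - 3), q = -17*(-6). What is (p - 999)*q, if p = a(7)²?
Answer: -98226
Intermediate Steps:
q = 102
a(O) = 6 (a(O) = 2*3 = 6)
p = 36 (p = 6² = 36)
(p - 999)*q = (36 - 999)*102 = -963*102 = -98226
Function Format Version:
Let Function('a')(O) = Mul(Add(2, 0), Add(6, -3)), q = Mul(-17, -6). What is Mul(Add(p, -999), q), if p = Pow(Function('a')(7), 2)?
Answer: -98226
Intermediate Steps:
q = 102
Function('a')(O) = 6 (Function('a')(O) = Mul(2, 3) = 6)
p = 36 (p = Pow(6, 2) = 36)
Mul(Add(p, -999), q) = Mul(Add(36, -999), 102) = Mul(-963, 102) = -98226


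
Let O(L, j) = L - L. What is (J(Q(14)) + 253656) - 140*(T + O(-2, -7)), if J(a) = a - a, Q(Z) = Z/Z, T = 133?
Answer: 235036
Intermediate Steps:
Q(Z) = 1
O(L, j) = 0
J(a) = 0
(J(Q(14)) + 253656) - 140*(T + O(-2, -7)) = (0 + 253656) - 140*(133 + 0) = 253656 - 140*133 = 253656 - 18620 = 235036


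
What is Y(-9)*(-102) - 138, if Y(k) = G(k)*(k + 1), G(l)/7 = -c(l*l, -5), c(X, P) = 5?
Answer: -28698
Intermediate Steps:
G(l) = -35 (G(l) = 7*(-1*5) = 7*(-5) = -35)
Y(k) = -35 - 35*k (Y(k) = -35*(k + 1) = -35*(1 + k) = -35 - 35*k)
Y(-9)*(-102) - 138 = (-35 - 35*(-9))*(-102) - 138 = (-35 + 315)*(-102) - 138 = 280*(-102) - 138 = -28560 - 138 = -28698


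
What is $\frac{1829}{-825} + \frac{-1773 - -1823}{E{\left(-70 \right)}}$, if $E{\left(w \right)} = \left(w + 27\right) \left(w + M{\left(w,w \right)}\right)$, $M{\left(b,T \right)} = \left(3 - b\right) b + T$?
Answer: $- \frac{550474}{248325} \approx -2.2167$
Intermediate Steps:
$M{\left(b,T \right)} = T + b \left(3 - b\right)$ ($M{\left(b,T \right)} = b \left(3 - b\right) + T = T + b \left(3 - b\right)$)
$E{\left(w \right)} = \left(27 + w\right) \left(- w^{2} + 5 w\right)$ ($E{\left(w \right)} = \left(w + 27\right) \left(w + \left(w - w^{2} + 3 w\right)\right) = \left(27 + w\right) \left(w - \left(w^{2} - 4 w\right)\right) = \left(27 + w\right) \left(- w^{2} + 5 w\right)$)
$\frac{1829}{-825} + \frac{-1773 - -1823}{E{\left(-70 \right)}} = \frac{1829}{-825} + \frac{-1773 - -1823}{\left(-70\right) \left(135 - \left(-70\right)^{2} - -1540\right)} = 1829 \left(- \frac{1}{825}\right) + \frac{-1773 + 1823}{\left(-70\right) \left(135 - 4900 + 1540\right)} = - \frac{1829}{825} + \frac{50}{\left(-70\right) \left(135 - 4900 + 1540\right)} = - \frac{1829}{825} + \frac{50}{\left(-70\right) \left(-3225\right)} = - \frac{1829}{825} + \frac{50}{225750} = - \frac{1829}{825} + 50 \cdot \frac{1}{225750} = - \frac{1829}{825} + \frac{1}{4515} = - \frac{550474}{248325}$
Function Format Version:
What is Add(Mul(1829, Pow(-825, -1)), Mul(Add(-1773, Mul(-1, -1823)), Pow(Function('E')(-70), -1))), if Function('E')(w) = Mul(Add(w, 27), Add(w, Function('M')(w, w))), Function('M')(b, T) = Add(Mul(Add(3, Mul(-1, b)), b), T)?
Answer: Rational(-550474, 248325) ≈ -2.2167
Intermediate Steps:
Function('M')(b, T) = Add(T, Mul(b, Add(3, Mul(-1, b)))) (Function('M')(b, T) = Add(Mul(b, Add(3, Mul(-1, b))), T) = Add(T, Mul(b, Add(3, Mul(-1, b)))))
Function('E')(w) = Mul(Add(27, w), Add(Mul(-1, Pow(w, 2)), Mul(5, w))) (Function('E')(w) = Mul(Add(w, 27), Add(w, Add(w, Mul(-1, Pow(w, 2)), Mul(3, w)))) = Mul(Add(27, w), Add(w, Add(Mul(-1, Pow(w, 2)), Mul(4, w)))) = Mul(Add(27, w), Add(Mul(-1, Pow(w, 2)), Mul(5, w))))
Add(Mul(1829, Pow(-825, -1)), Mul(Add(-1773, Mul(-1, -1823)), Pow(Function('E')(-70), -1))) = Add(Mul(1829, Pow(-825, -1)), Mul(Add(-1773, Mul(-1, -1823)), Pow(Mul(-70, Add(135, Mul(-1, Pow(-70, 2)), Mul(-22, -70))), -1))) = Add(Mul(1829, Rational(-1, 825)), Mul(Add(-1773, 1823), Pow(Mul(-70, Add(135, Mul(-1, 4900), 1540)), -1))) = Add(Rational(-1829, 825), Mul(50, Pow(Mul(-70, Add(135, -4900, 1540)), -1))) = Add(Rational(-1829, 825), Mul(50, Pow(Mul(-70, -3225), -1))) = Add(Rational(-1829, 825), Mul(50, Pow(225750, -1))) = Add(Rational(-1829, 825), Mul(50, Rational(1, 225750))) = Add(Rational(-1829, 825), Rational(1, 4515)) = Rational(-550474, 248325)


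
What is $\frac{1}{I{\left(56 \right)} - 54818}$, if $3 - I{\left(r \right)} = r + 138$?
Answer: $- \frac{1}{55009} \approx -1.8179 \cdot 10^{-5}$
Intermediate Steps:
$I{\left(r \right)} = -135 - r$ ($I{\left(r \right)} = 3 - \left(r + 138\right) = 3 - \left(138 + r\right) = -135 - r$)
$\frac{1}{I{\left(56 \right)} - 54818} = \frac{1}{\left(-135 - 56\right) - 54818} = \frac{1}{-191 - 54818} = \frac{1}{-55009} = - \frac{1}{55009}$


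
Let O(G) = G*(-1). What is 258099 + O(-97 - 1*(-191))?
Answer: 258005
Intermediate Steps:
O(G) = -G
258099 + O(-97 - 1*(-191)) = 258099 - (-97 - 1*(-191)) = 258099 - (-97 + 191) = 258099 - 1*94 = 258099 - 94 = 258005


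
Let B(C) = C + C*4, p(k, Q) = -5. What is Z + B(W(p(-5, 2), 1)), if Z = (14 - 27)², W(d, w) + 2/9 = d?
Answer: 1286/9 ≈ 142.89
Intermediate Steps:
W(d, w) = -2/9 + d
Z = 169 (Z = (-13)² = 169)
B(C) = 5*C (B(C) = C + 4*C = 5*C)
Z + B(W(p(-5, 2), 1)) = 169 + 5*(-2/9 - 5) = 169 + 5*(-47/9) = 169 - 235/9 = 1286/9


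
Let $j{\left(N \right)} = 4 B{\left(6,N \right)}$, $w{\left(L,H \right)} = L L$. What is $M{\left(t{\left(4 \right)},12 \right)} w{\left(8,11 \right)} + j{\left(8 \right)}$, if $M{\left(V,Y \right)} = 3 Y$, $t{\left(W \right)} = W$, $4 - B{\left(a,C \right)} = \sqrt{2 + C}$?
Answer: $2320 - 4 \sqrt{10} \approx 2307.4$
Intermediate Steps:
$B{\left(a,C \right)} = 4 - \sqrt{2 + C}$
$w{\left(L,H \right)} = L^{2}$
$j{\left(N \right)} = 16 - 4 \sqrt{2 + N}$ ($j{\left(N \right)} = 4 \left(4 - \sqrt{2 + N}\right) = 16 - 4 \sqrt{2 + N}$)
$M{\left(t{\left(4 \right)},12 \right)} w{\left(8,11 \right)} + j{\left(8 \right)} = 3 \cdot 12 \cdot 8^{2} + \left(16 - 4 \sqrt{2 + 8}\right) = 36 \cdot 64 + \left(16 - 4 \sqrt{10}\right) = 2304 + \left(16 - 4 \sqrt{10}\right) = 2320 - 4 \sqrt{10}$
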